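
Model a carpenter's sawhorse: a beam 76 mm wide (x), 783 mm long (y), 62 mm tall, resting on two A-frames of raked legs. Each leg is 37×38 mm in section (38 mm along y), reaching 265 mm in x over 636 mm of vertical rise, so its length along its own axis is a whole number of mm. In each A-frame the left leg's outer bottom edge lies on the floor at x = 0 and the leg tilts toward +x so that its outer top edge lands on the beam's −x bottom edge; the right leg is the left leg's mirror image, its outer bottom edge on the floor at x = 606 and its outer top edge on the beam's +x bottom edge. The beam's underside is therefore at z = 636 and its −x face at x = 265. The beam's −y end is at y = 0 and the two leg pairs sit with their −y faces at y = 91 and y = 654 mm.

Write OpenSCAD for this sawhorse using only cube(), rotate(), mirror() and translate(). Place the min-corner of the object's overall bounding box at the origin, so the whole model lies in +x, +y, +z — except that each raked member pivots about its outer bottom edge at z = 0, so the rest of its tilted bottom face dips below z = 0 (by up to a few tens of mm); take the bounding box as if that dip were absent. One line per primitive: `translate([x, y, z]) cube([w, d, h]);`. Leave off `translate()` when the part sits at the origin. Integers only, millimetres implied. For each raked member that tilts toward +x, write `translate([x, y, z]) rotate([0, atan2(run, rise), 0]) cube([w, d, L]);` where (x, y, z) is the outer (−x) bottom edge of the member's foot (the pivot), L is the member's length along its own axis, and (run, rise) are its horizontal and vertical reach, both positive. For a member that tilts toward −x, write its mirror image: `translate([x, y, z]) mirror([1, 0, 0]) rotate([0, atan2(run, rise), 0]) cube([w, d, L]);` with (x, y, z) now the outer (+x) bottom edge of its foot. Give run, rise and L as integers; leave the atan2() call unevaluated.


// leg length = √(265² + 636²) = 689
// right-leg outer foot x = 2·265 + 76 = 606
// beam min-corner = (265, 0, 636)
translate([265, 0, 636]) cube([76, 783, 62]);
translate([0, 91, 0]) rotate([0, atan2(265, 636), 0]) cube([37, 38, 689]);
translate([606, 91, 0]) mirror([1, 0, 0]) rotate([0, atan2(265, 636), 0]) cube([37, 38, 689]);
translate([0, 654, 0]) rotate([0, atan2(265, 636), 0]) cube([37, 38, 689]);
translate([606, 654, 0]) mirror([1, 0, 0]) rotate([0, atan2(265, 636), 0]) cube([37, 38, 689]);


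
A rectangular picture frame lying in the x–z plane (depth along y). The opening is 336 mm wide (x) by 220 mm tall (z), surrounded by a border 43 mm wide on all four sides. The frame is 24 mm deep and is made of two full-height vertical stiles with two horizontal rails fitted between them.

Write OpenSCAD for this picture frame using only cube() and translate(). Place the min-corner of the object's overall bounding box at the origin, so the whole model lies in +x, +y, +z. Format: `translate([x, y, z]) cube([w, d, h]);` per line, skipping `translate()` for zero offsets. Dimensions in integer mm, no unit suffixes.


cube([43, 24, 306]);
translate([379, 0, 0]) cube([43, 24, 306]);
translate([43, 0, 0]) cube([336, 24, 43]);
translate([43, 0, 263]) cube([336, 24, 43]);


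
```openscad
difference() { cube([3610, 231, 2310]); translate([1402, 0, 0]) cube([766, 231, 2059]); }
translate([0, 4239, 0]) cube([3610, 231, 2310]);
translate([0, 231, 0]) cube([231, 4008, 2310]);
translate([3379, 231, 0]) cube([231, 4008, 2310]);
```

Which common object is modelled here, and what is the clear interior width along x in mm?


A single room. The interior width is 3148 mm.

Four walls enclosing a rectangle with a door in the front wall — a room. Outside width 3610 minus two 231 mm walls gives 3148 mm.


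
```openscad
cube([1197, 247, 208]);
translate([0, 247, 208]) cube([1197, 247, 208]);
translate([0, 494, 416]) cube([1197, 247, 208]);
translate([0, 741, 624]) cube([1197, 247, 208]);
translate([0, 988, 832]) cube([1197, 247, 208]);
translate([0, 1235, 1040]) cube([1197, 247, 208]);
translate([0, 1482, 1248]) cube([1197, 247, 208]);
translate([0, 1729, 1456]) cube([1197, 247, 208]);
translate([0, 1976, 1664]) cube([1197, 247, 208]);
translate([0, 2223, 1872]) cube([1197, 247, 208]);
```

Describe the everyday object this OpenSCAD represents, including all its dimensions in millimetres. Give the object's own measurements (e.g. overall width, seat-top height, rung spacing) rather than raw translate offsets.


A straight staircase of 10 solid steps. Each step is 1197 mm wide (x), 247 mm deep (y, the going) and 208 mm tall (the rise). The first step rests on the floor; each subsequent step sits one going further in +y and one rise higher in +z, directly behind and above the previous step with no overlap.


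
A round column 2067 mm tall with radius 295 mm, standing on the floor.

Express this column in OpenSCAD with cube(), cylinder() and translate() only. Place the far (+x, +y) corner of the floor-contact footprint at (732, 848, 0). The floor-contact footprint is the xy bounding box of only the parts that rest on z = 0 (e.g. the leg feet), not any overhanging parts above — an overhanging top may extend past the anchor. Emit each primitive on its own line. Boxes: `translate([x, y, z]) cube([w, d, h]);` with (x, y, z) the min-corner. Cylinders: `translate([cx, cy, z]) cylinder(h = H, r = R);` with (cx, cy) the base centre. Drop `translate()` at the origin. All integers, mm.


translate([437, 553, 0]) cylinder(h = 2067, r = 295);


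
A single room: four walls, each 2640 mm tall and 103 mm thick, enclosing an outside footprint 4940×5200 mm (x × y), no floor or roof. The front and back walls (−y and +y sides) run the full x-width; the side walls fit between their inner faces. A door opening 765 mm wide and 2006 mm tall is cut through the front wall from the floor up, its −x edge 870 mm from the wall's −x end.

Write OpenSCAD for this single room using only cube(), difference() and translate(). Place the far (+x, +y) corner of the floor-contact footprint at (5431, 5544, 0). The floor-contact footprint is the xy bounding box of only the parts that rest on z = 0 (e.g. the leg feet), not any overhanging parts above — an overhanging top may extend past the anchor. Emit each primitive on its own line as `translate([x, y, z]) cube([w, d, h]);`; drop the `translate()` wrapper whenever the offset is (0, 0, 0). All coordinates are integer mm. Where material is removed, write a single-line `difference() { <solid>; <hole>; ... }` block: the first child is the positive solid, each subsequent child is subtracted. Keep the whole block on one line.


difference() { translate([491, 344, 0]) cube([4940, 103, 2640]); translate([1361, 344, 0]) cube([765, 103, 2006]); }
translate([491, 5441, 0]) cube([4940, 103, 2640]);
translate([491, 447, 0]) cube([103, 4994, 2640]);
translate([5328, 447, 0]) cube([103, 4994, 2640]);


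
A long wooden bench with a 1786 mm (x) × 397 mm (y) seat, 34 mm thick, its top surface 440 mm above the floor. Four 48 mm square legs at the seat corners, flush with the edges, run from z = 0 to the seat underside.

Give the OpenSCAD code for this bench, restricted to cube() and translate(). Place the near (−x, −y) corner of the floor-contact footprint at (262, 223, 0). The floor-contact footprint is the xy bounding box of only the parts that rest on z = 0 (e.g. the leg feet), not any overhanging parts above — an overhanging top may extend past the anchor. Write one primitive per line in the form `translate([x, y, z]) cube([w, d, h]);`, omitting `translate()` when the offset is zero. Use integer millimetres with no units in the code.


translate([262, 223, 406]) cube([1786, 397, 34]);
translate([262, 223, 0]) cube([48, 48, 406]);
translate([262, 572, 0]) cube([48, 48, 406]);
translate([2000, 223, 0]) cube([48, 48, 406]);
translate([2000, 572, 0]) cube([48, 48, 406]);


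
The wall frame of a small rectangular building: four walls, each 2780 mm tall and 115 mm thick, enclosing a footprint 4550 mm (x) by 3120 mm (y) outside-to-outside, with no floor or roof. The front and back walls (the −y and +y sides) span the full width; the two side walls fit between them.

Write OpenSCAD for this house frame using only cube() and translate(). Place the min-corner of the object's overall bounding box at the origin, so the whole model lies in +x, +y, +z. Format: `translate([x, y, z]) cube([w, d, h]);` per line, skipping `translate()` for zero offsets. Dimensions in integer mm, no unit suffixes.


cube([4550, 115, 2780]);
translate([0, 3005, 0]) cube([4550, 115, 2780]);
translate([0, 115, 0]) cube([115, 2890, 2780]);
translate([4435, 115, 0]) cube([115, 2890, 2780]);


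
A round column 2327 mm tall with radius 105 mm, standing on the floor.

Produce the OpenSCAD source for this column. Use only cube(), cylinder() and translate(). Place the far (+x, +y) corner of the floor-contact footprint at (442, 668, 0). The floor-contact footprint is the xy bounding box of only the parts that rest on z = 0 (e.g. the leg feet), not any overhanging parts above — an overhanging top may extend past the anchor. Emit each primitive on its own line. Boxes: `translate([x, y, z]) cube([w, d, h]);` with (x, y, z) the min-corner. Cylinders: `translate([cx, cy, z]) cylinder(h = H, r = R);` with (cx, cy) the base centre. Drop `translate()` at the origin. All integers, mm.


translate([337, 563, 0]) cylinder(h = 2327, r = 105);


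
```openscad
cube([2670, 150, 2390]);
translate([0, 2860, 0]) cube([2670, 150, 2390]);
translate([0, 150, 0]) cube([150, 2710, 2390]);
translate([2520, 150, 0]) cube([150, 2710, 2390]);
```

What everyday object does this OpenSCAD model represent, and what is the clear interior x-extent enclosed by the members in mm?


A house (or room) frame. The interior width is 2370 mm.

Four 2390 mm walls enclosing a rectangle with no floor or roof — a room or house frame. Outside width is 2670 mm and wall thickness is 150 mm, so the interior width is 2670 − 2 × 150 = 2370 mm.


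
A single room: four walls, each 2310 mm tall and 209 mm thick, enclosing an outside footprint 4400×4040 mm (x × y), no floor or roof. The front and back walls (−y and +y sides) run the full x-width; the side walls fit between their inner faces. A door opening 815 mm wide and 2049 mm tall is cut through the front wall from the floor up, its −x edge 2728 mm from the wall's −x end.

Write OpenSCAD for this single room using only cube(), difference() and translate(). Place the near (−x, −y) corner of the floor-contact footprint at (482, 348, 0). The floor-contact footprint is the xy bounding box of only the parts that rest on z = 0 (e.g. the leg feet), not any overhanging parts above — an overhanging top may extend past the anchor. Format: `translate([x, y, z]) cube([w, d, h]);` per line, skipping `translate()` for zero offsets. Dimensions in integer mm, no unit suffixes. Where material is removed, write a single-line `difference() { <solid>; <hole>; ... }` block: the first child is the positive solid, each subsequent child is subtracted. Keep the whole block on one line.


difference() { translate([482, 348, 0]) cube([4400, 209, 2310]); translate([3210, 348, 0]) cube([815, 209, 2049]); }
translate([482, 4179, 0]) cube([4400, 209, 2310]);
translate([482, 557, 0]) cube([209, 3622, 2310]);
translate([4673, 557, 0]) cube([209, 3622, 2310]);


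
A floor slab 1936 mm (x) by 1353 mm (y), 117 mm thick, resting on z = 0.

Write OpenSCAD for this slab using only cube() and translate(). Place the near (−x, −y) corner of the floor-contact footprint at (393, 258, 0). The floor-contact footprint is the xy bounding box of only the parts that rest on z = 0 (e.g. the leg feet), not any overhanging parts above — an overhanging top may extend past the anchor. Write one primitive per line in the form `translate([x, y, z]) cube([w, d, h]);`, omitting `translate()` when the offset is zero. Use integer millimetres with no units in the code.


translate([393, 258, 0]) cube([1936, 1353, 117]);


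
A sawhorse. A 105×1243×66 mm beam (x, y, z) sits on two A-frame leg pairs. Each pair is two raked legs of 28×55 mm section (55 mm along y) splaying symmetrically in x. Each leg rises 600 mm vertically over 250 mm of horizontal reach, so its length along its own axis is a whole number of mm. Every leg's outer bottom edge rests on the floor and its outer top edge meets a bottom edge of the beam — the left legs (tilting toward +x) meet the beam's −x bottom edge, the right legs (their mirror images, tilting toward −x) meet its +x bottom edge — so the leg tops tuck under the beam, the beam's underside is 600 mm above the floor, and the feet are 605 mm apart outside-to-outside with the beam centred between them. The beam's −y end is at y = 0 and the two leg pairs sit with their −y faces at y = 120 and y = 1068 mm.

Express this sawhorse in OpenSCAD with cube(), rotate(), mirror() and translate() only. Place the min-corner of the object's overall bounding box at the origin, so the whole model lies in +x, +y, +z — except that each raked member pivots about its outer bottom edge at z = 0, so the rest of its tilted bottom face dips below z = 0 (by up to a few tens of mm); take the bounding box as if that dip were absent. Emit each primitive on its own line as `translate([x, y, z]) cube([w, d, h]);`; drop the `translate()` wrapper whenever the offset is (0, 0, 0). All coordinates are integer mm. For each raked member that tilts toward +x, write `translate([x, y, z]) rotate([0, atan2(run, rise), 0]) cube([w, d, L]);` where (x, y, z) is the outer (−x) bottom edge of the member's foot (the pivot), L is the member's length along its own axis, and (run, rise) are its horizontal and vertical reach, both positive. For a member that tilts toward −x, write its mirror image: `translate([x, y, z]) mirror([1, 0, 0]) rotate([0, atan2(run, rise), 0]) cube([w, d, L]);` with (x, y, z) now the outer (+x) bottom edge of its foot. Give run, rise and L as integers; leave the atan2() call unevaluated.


translate([250, 0, 600]) cube([105, 1243, 66]);
translate([0, 120, 0]) rotate([0, atan2(250, 600), 0]) cube([28, 55, 650]);
translate([605, 120, 0]) mirror([1, 0, 0]) rotate([0, atan2(250, 600), 0]) cube([28, 55, 650]);
translate([0, 1068, 0]) rotate([0, atan2(250, 600), 0]) cube([28, 55, 650]);
translate([605, 1068, 0]) mirror([1, 0, 0]) rotate([0, atan2(250, 600), 0]) cube([28, 55, 650]);


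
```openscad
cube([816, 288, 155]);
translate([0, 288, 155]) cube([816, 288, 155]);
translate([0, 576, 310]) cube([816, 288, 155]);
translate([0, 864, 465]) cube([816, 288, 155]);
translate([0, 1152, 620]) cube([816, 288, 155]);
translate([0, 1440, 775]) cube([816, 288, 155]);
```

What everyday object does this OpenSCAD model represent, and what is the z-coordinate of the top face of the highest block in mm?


A staircase. The total rise is 930 mm.

6 identical blocks, each offset up and back from the previous — a staircase. Each step is 155 mm tall and there are 6 of them, so the total rise is 6 × 155 = 930 mm.


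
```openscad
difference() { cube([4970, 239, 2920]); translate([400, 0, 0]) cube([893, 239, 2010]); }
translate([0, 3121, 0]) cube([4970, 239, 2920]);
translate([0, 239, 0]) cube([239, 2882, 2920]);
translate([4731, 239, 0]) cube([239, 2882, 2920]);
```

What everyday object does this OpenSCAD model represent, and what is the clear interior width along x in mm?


A single room. The interior width is 4492 mm.

Four walls enclosing a rectangle with a door in the front wall — a room. Outside width 4970 minus two 239 mm walls gives 4492 mm.


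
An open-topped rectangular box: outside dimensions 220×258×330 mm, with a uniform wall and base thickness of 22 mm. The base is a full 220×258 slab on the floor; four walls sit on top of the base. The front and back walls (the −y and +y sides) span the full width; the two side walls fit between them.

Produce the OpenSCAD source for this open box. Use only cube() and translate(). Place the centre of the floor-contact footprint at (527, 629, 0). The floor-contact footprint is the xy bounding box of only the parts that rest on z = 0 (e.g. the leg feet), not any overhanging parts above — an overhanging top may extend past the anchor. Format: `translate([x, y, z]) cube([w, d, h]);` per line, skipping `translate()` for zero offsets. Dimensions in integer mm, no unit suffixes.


translate([417, 500, 0]) cube([220, 258, 22]);
translate([417, 500, 22]) cube([220, 22, 308]);
translate([417, 736, 22]) cube([220, 22, 308]);
translate([417, 522, 22]) cube([22, 214, 308]);
translate([615, 522, 22]) cube([22, 214, 308]);


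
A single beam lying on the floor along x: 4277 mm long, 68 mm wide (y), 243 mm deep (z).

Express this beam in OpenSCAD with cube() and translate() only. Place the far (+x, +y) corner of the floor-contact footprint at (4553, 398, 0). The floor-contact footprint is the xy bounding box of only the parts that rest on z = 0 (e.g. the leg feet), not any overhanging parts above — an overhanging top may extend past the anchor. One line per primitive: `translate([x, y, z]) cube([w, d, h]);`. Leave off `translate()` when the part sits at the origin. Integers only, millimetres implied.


translate([276, 330, 0]) cube([4277, 68, 243]);


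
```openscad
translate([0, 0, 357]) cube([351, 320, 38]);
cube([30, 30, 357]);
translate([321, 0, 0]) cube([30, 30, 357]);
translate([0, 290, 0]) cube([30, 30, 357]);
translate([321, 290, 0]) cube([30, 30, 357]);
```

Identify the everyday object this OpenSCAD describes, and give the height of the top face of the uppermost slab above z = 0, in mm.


A stool. The seat height is 395 mm.

A 351×320×38 slab at z = 357 on four corner posts — a stool. The seat top is 357 + 38 = 395 mm.


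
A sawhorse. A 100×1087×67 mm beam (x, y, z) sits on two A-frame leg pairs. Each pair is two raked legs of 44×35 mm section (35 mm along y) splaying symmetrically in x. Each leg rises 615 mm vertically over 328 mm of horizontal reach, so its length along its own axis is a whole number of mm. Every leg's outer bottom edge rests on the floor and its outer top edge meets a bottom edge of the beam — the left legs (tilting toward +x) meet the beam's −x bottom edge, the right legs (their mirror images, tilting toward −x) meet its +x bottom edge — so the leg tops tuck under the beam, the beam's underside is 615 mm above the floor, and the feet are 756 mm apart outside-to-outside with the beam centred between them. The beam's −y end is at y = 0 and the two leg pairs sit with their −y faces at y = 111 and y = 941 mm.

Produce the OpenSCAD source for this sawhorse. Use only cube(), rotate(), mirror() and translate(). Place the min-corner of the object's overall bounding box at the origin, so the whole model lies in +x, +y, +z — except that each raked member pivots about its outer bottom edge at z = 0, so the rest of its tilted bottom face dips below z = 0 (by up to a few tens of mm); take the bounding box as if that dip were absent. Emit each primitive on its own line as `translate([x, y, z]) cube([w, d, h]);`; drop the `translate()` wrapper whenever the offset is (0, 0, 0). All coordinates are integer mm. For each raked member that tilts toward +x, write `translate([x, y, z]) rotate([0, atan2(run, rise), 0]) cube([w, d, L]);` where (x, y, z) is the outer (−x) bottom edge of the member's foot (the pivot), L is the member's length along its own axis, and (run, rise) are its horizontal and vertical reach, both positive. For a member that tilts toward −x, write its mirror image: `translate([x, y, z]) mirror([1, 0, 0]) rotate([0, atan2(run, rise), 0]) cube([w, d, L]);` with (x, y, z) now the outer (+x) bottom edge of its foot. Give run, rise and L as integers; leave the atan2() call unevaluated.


translate([328, 0, 615]) cube([100, 1087, 67]);
translate([0, 111, 0]) rotate([0, atan2(328, 615), 0]) cube([44, 35, 697]);
translate([756, 111, 0]) mirror([1, 0, 0]) rotate([0, atan2(328, 615), 0]) cube([44, 35, 697]);
translate([0, 941, 0]) rotate([0, atan2(328, 615), 0]) cube([44, 35, 697]);
translate([756, 941, 0]) mirror([1, 0, 0]) rotate([0, atan2(328, 615), 0]) cube([44, 35, 697]);


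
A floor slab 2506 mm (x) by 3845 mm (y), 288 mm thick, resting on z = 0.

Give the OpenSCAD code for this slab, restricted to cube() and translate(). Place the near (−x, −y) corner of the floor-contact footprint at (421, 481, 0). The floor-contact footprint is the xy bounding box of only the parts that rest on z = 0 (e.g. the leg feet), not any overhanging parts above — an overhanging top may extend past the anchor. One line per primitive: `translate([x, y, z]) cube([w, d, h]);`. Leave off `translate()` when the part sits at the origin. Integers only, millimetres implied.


translate([421, 481, 0]) cube([2506, 3845, 288]);


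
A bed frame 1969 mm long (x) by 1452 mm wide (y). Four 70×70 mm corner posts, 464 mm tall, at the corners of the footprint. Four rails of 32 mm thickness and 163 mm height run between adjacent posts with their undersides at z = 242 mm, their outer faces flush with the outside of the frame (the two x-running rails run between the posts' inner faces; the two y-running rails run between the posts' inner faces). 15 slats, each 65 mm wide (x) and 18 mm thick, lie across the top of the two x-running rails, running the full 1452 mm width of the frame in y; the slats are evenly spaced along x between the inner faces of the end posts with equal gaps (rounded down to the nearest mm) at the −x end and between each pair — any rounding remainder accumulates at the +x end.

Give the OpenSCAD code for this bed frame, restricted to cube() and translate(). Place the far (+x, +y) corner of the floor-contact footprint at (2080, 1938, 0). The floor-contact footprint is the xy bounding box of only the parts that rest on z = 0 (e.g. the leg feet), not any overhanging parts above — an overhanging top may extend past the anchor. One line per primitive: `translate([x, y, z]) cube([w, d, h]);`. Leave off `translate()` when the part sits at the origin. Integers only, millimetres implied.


translate([111, 486, 0]) cube([70, 70, 464]);
translate([111, 1868, 0]) cube([70, 70, 464]);
translate([2010, 486, 0]) cube([70, 70, 464]);
translate([2010, 1868, 0]) cube([70, 70, 464]);
translate([181, 486, 242]) cube([1829, 32, 163]);
translate([181, 1906, 242]) cube([1829, 32, 163]);
translate([111, 556, 242]) cube([32, 1312, 163]);
translate([2048, 556, 242]) cube([32, 1312, 163]);
translate([234, 486, 405]) cube([65, 1452, 18]);
translate([352, 486, 405]) cube([65, 1452, 18]);
translate([470, 486, 405]) cube([65, 1452, 18]);
translate([588, 486, 405]) cube([65, 1452, 18]);
translate([706, 486, 405]) cube([65, 1452, 18]);
translate([824, 486, 405]) cube([65, 1452, 18]);
translate([942, 486, 405]) cube([65, 1452, 18]);
translate([1060, 486, 405]) cube([65, 1452, 18]);
translate([1178, 486, 405]) cube([65, 1452, 18]);
translate([1296, 486, 405]) cube([65, 1452, 18]);
translate([1414, 486, 405]) cube([65, 1452, 18]);
translate([1532, 486, 405]) cube([65, 1452, 18]);
translate([1650, 486, 405]) cube([65, 1452, 18]);
translate([1768, 486, 405]) cube([65, 1452, 18]);
translate([1886, 486, 405]) cube([65, 1452, 18]);


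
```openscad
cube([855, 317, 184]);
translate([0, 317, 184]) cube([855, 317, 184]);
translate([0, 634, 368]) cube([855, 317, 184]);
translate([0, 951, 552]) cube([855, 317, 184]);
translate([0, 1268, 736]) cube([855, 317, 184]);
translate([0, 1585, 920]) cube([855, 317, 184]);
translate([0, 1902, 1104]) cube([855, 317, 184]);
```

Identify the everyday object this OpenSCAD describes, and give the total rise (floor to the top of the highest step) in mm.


A staircase. The total rise is 1288 mm.

7 identical blocks, each offset up and back from the previous — a staircase. Each step is 184 mm tall and there are 7 of them, so the total rise is 7 × 184 = 1288 mm.


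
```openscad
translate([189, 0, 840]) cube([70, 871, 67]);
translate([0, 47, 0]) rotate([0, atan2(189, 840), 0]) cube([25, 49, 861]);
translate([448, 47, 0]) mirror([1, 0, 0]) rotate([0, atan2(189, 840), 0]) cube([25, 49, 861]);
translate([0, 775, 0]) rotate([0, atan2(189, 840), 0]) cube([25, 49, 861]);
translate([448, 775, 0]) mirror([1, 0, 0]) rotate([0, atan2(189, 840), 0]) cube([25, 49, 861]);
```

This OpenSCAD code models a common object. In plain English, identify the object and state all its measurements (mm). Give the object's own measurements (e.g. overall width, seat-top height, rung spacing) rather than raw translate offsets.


A sawhorse. A 70×871×67 mm beam (x, y, z) sits on two A-frame leg pairs. Each pair is two raked legs of 25×49 mm section (49 mm along y) splaying symmetrically in x. Each leg rises 840 mm vertically over 189 mm of horizontal reach and is 861 mm long along its own axis. Every leg's outer bottom edge rests on the floor and its outer top edge meets a bottom edge of the beam — the left legs (tilting toward +x) meet the beam's −x bottom edge, the right legs (their mirror images, tilting toward −x) meet its +x bottom edge — so the leg tops tuck under the beam, the beam's underside is 840 mm above the floor, and the feet are 448 mm apart outside-to-outside with the beam centred between them. The two leg pairs are set in 47 mm from either end of the beam.


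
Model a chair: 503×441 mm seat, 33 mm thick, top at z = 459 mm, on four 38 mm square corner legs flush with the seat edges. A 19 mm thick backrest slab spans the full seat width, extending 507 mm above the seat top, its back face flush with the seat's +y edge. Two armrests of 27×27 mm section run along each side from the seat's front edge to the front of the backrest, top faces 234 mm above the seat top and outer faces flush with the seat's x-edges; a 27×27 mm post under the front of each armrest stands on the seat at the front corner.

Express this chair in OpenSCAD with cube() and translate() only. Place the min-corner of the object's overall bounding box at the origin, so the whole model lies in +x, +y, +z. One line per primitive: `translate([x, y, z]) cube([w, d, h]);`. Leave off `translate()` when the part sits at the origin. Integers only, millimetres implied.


translate([0, 0, 426]) cube([503, 441, 33]);
cube([38, 38, 426]);
translate([465, 0, 0]) cube([38, 38, 426]);
translate([0, 403, 0]) cube([38, 38, 426]);
translate([465, 403, 0]) cube([38, 38, 426]);
translate([0, 422, 459]) cube([503, 19, 507]);
translate([0, 0, 666]) cube([27, 422, 27]);
translate([476, 0, 666]) cube([27, 422, 27]);
translate([0, 0, 459]) cube([27, 27, 207]);
translate([476, 0, 459]) cube([27, 27, 207]);


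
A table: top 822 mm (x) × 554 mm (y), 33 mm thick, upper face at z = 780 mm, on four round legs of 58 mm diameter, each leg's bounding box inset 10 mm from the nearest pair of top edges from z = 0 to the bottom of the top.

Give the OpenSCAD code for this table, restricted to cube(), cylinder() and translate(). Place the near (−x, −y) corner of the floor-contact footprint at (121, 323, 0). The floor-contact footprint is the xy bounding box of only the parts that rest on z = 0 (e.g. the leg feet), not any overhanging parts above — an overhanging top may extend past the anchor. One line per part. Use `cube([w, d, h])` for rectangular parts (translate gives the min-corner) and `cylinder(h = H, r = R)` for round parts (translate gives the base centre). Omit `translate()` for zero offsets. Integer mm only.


translate([111, 313, 747]) cube([822, 554, 33]);
translate([150, 352, 0]) cylinder(h = 747, r = 29);
translate([894, 352, 0]) cylinder(h = 747, r = 29);
translate([150, 828, 0]) cylinder(h = 747, r = 29);
translate([894, 828, 0]) cylinder(h = 747, r = 29);


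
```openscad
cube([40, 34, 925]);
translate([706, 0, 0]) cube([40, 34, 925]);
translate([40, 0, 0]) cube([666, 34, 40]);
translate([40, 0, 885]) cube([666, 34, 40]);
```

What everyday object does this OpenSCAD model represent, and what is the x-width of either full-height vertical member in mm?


A picture frame. The border width is 40 mm.

Four thin pieces enclosing a rectangular opening — a picture frame. The two full-height stiles are 925 mm tall; the top rail sits at z = 885 and is 40 mm tall, so the border above the opening is 925 − 885 = 40 mm, matching the stile x-width.


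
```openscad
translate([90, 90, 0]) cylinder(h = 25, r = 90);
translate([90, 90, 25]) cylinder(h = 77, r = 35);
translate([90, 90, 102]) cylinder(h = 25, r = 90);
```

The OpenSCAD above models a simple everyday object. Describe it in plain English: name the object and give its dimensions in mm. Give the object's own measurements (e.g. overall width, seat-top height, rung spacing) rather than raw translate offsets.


A spool: two coaxial disc flanges of radius 90 mm and thickness 25 mm, joined by a core cylinder of radius 35 mm and height 77 mm. The lower flange rests on z = 0 and the three cylinders share a vertical axis.


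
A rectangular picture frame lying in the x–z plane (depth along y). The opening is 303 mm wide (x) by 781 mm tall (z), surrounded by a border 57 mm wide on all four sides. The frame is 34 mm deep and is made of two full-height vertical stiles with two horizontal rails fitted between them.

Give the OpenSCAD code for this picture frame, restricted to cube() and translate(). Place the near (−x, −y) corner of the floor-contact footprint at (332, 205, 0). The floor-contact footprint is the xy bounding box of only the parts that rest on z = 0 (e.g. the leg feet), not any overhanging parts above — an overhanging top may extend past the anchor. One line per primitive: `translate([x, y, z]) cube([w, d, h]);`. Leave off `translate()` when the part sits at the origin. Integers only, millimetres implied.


translate([332, 205, 0]) cube([57, 34, 895]);
translate([692, 205, 0]) cube([57, 34, 895]);
translate([389, 205, 0]) cube([303, 34, 57]);
translate([389, 205, 838]) cube([303, 34, 57]);


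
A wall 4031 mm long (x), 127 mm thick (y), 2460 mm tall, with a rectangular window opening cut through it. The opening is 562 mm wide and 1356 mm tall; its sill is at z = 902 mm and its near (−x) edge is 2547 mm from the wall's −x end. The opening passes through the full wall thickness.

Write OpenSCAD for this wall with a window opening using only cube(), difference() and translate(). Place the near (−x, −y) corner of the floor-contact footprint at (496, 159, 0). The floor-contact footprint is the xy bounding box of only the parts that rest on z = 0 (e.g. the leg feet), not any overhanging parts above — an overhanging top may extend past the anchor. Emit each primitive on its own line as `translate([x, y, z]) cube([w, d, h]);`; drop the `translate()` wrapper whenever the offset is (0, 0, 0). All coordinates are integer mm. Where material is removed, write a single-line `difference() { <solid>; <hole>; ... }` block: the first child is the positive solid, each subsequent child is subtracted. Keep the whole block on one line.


difference() { translate([496, 159, 0]) cube([4031, 127, 2460]); translate([3043, 159, 902]) cube([562, 127, 1356]); }


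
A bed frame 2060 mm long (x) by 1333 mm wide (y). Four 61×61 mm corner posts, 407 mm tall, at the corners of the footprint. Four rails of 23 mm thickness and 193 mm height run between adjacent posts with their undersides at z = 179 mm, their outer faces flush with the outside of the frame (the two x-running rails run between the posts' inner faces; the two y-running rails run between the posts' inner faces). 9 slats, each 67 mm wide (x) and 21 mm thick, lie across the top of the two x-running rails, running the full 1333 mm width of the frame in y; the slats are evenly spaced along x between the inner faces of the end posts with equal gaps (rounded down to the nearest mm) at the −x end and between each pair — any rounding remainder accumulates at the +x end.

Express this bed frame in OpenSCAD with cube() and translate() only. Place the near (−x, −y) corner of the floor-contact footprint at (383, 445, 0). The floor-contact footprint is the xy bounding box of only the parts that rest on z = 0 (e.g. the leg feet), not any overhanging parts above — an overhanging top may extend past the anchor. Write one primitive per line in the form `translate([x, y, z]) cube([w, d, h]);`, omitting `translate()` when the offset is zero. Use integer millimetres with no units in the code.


translate([383, 445, 0]) cube([61, 61, 407]);
translate([383, 1717, 0]) cube([61, 61, 407]);
translate([2382, 445, 0]) cube([61, 61, 407]);
translate([2382, 1717, 0]) cube([61, 61, 407]);
translate([444, 445, 179]) cube([1938, 23, 193]);
translate([444, 1755, 179]) cube([1938, 23, 193]);
translate([383, 506, 179]) cube([23, 1211, 193]);
translate([2420, 506, 179]) cube([23, 1211, 193]);
translate([577, 445, 372]) cube([67, 1333, 21]);
translate([777, 445, 372]) cube([67, 1333, 21]);
translate([977, 445, 372]) cube([67, 1333, 21]);
translate([1177, 445, 372]) cube([67, 1333, 21]);
translate([1377, 445, 372]) cube([67, 1333, 21]);
translate([1577, 445, 372]) cube([67, 1333, 21]);
translate([1777, 445, 372]) cube([67, 1333, 21]);
translate([1977, 445, 372]) cube([67, 1333, 21]);
translate([2177, 445, 372]) cube([67, 1333, 21]);


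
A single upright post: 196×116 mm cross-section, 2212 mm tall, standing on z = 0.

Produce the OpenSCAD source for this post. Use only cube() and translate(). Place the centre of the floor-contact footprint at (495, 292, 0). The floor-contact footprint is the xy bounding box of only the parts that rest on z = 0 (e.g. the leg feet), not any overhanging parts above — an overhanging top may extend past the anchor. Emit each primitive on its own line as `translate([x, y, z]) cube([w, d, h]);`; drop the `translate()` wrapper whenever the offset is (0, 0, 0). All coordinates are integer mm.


translate([397, 234, 0]) cube([196, 116, 2212]);


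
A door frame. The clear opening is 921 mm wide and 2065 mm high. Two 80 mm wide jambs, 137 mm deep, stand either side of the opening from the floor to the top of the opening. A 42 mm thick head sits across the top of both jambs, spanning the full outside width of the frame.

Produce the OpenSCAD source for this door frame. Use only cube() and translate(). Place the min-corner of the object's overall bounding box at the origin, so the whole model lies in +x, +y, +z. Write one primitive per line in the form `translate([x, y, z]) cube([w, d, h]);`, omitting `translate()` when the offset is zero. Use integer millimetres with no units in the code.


cube([80, 137, 2065]);
translate([1001, 0, 0]) cube([80, 137, 2065]);
translate([0, 0, 2065]) cube([1081, 137, 42]);


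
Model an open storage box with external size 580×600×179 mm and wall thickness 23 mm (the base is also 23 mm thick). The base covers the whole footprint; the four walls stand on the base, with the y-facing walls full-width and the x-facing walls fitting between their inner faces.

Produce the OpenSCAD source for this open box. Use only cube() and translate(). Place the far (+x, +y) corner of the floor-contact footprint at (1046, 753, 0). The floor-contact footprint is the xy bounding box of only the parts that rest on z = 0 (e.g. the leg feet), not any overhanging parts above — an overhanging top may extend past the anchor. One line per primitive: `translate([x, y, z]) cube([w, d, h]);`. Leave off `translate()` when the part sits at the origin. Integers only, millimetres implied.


translate([466, 153, 0]) cube([580, 600, 23]);
translate([466, 153, 23]) cube([580, 23, 156]);
translate([466, 730, 23]) cube([580, 23, 156]);
translate([466, 176, 23]) cube([23, 554, 156]);
translate([1023, 176, 23]) cube([23, 554, 156]);


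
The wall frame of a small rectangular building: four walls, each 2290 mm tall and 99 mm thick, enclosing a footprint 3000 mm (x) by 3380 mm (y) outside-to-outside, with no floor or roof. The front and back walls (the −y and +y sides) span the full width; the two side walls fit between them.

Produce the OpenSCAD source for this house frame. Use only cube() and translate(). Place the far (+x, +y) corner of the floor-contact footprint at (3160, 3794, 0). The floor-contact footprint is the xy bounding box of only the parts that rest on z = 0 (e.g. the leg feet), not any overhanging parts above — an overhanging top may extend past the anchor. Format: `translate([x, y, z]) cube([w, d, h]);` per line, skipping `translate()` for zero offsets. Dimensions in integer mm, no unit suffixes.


translate([160, 414, 0]) cube([3000, 99, 2290]);
translate([160, 3695, 0]) cube([3000, 99, 2290]);
translate([160, 513, 0]) cube([99, 3182, 2290]);
translate([3061, 513, 0]) cube([99, 3182, 2290]);


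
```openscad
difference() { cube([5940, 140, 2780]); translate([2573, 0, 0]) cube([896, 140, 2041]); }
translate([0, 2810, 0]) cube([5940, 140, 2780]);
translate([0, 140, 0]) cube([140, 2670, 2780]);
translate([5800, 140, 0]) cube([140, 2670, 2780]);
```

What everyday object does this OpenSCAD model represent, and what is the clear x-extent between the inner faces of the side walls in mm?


A single room. The interior width is 5660 mm.

Four walls enclosing a rectangle with a door in the front wall — a room. Outside width 5940 minus two 140 mm walls gives 5660 mm.


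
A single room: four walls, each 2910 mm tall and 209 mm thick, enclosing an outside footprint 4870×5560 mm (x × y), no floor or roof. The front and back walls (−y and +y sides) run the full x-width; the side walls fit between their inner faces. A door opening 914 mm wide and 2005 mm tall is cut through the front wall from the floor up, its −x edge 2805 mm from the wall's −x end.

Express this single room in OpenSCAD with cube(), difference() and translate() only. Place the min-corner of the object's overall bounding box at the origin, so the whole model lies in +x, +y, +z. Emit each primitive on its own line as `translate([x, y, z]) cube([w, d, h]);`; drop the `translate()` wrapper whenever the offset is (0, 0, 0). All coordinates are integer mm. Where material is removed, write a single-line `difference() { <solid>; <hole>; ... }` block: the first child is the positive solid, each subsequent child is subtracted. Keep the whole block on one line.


difference() { cube([4870, 209, 2910]); translate([2805, 0, 0]) cube([914, 209, 2005]); }
translate([0, 5351, 0]) cube([4870, 209, 2910]);
translate([0, 209, 0]) cube([209, 5142, 2910]);
translate([4661, 209, 0]) cube([209, 5142, 2910]);


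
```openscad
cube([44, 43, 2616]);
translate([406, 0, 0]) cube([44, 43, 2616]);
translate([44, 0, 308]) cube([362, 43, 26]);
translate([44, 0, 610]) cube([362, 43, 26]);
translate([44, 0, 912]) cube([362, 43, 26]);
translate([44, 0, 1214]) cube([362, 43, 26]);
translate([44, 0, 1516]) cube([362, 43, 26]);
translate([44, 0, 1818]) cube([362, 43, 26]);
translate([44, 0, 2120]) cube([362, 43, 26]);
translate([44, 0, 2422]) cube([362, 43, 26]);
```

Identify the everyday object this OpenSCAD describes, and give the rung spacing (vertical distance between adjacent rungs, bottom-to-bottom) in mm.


A ladder. The rung spacing is 302 mm.

Two tall 44×43 posts with 8 short bars between them — a ladder. Adjacent rungs sit at z = 308 and z = 610, so the spacing is 610 − 308 = 302 mm.


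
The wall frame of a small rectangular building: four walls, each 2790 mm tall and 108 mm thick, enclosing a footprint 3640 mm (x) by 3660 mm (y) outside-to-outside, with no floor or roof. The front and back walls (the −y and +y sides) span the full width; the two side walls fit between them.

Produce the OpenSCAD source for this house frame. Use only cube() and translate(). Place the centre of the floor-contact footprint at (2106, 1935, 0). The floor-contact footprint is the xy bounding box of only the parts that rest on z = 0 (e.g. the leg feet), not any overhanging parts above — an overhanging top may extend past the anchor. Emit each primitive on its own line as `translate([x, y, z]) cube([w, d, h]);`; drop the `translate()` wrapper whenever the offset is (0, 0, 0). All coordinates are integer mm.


translate([286, 105, 0]) cube([3640, 108, 2790]);
translate([286, 3657, 0]) cube([3640, 108, 2790]);
translate([286, 213, 0]) cube([108, 3444, 2790]);
translate([3818, 213, 0]) cube([108, 3444, 2790]);
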